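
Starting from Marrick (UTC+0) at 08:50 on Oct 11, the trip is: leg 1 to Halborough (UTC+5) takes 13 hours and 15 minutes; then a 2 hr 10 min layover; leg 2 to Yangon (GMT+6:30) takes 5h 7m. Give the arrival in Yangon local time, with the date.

11:52 on October 12

Marrick is at UTC+0, so departure is already 08:50 UTC on Oct 11.
Add 13 hours and 15 minutes leg 1 → 22:05 UTC.
Add 2 hours and 10 minutes layover in Halborough → 00:15 UTC (Oct 12).
Add 5 hours and 7 minutes leg 2 → 05:22 UTC.
Yangon is UTC+6:30, so local arrival = 05:22 + 6:30 = 11:52 on Oct 12.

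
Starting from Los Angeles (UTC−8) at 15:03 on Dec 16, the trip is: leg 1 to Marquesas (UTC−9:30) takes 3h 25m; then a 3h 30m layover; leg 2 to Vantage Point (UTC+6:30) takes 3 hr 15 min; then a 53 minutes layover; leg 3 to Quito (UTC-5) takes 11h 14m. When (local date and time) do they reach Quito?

16:20 on Dec 17

Convert departure to UTC: 15:03 + 8:00 = 23:03 UTC on Dec 16.
Add 3 hours and 25 minutes leg 1 → 02:28 UTC (Dec 17).
Add 3 hours and 30 minutes layover in Marquesas → 05:58 UTC.
Add 3 hours 15 minutes leg 2 → 09:13 UTC.
Add 53 minutes layover in Vantage Point → 10:06 UTC.
Add 11 hours 14 minutes leg 3 → 21:20 UTC.
Quito is UTC−5:00, so local arrival = 21:20 − 5:00 = 16:20 on Dec 17.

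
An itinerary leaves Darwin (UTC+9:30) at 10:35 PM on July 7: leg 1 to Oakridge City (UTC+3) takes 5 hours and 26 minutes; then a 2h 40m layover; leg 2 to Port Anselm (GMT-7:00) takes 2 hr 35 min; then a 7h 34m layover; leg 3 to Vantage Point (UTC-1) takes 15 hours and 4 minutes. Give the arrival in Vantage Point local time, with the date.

9:24 PM on July 8

Convert departure to UTC: 10:35 PM − 9:30 = 1:05 PM UTC on Jul 7.
Add 5 hours 26 minutes leg 1 → 6:31 PM UTC.
Add 2 hours and 40 minutes layover in Oakridge City → 9:11 PM UTC.
Add 2 hours 35 minutes leg 2 → 11:46 PM UTC.
Add 7 hours 34 minutes layover in Port Anselm → 7:20 AM UTC (Jul 8).
Add 15 hours 4 minutes leg 3 → 10:24 PM UTC.
Vantage Point is UTC−1:00, so local arrival = 10:24 PM − 1:00 = 9:24 PM on Jul 8.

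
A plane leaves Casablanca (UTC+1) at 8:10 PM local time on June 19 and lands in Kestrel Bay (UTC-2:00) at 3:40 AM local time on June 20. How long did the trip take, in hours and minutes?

Kestrel Bay is 3:00 behind Casablanca.
Clock-face elapsed time (ignoring zones) is 7 hours 30 minutes.
Actual elapsed = 7 hours 30 minutes + 3:00 = 10 hours 30 minutes.

10 hours 30 minutes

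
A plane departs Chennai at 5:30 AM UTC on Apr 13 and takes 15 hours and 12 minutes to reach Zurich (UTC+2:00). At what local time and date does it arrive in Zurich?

Departure is given in UTC: 5:30 AM on Apr 13.
Add 15 hours and 12 minutes → 8:42 PM UTC.
Zurich is UTC+2:00: 8:42 PM + 2:00 = 10:42 PM on Apr 13.

10:42 PM on Apr 13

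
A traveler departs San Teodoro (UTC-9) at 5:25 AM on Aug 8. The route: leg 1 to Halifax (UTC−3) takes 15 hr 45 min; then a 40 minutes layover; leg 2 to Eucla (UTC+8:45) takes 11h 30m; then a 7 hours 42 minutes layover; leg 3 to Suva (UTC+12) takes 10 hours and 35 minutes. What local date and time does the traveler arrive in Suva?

Convert departure to UTC: 5:25 AM + 9:00 = 2:25 PM UTC on Aug 8.
Add 15 hours and 45 minutes leg 1 → 6:10 AM UTC (Aug 9).
Add 40 minutes layover in Halifax → 6:50 AM UTC.
Add 11 hours and 30 minutes leg 2 → 6:20 PM UTC.
Add 7 hours and 42 minutes layover in Eucla → 2:02 AM UTC (Aug 10).
Add 10 hours and 35 minutes leg 3 → 12:37 PM UTC.
Suva is UTC+12:00, so local arrival = 12:37 PM + 12:00 = 12:37 AM on Aug 11.

12:37 AM on August 11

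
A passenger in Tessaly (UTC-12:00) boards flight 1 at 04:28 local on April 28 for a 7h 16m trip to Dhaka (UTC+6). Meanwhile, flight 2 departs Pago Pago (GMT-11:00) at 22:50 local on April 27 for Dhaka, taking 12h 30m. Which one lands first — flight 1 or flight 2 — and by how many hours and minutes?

Flight 1 in UTC: 04:28 + 12:00 = 16:28 on Apr 28.
+7 hours 16 minutes → arrive 23:44 UTC on Apr 28.
Flight 2 in UTC: 22:50 + 11:00 = 09:50 on Apr 28.
+12 hours and 30 minutes → arrive 22:20 UTC on Apr 28.
Flight 2 lands earlier by 1 hour 24 minutes.

the second, by 1 hour 24 minutes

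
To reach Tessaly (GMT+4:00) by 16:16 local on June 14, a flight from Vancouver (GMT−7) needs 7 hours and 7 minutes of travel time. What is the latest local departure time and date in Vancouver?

22:09 on June 13

Target arrival in UTC: 16:16 − 4:00 = 12:16 on Jun 14.
Subtract 7 hours and 7 minutes → departure 05:09 UTC on Jun 14.
Vancouver is UTC−7:00: 05:09 − 7:00 = 22:09 on Jun 13.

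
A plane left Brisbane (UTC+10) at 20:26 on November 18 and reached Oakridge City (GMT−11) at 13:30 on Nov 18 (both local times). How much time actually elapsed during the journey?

14 hours 4 minutes

Oakridge City is 21:00 behind Brisbane.
Clock-face elapsed time (ignoring zones) is −6 hours 56 minutes.
Actual elapsed = −6 hours 56 minutes + 21:00 = 14 hours 4 minutes.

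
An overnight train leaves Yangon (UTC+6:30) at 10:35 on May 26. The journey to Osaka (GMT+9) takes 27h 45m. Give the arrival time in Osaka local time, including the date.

Osaka is 2:30 ahead of Yangon.
After 27 hours 45 minutes it is 14:20 (May 27) in Yangon.
Shift by the zone difference: 14:20 + 2:30 = 16:50 on May 27 in Osaka.

16:50 on May 27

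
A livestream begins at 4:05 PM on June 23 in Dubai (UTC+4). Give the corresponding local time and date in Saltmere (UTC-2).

In UTC: 4:05 PM − 4:00 = 12:05 PM on Jun 23.
Saltmere is UTC−2:00: 12:05 PM − 2:00 = 10:05 AM on Jun 23.

10:05 AM on Jun 23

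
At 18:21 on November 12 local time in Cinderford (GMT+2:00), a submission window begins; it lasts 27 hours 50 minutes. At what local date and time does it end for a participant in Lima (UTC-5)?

15:11 on November 13

Convert start to UTC: 18:21 − 2:00 = 16:21 UTC on Nov 12.
Add 27 hours 50 minutes duration → 20:11 UTC (Nov 13).
Lima is UTC−5:00, so local end time = 20:11 − 5:00 = 15:11 on Nov 13.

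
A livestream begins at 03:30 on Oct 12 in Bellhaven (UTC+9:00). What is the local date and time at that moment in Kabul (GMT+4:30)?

23:00 on October 11

In UTC: 03:30 − 9:00 = 18:30 on Oct 11.
Kabul is UTC+4:30: 18:30 + 4:30 = 23:00 on Oct 11.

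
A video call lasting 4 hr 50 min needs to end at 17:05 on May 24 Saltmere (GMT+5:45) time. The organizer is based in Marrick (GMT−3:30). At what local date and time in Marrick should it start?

03:00 on May 24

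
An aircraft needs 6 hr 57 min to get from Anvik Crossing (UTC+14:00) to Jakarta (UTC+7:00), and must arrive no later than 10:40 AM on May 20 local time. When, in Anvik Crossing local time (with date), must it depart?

Target arrival in UTC: 10:40 AM − 7:00 = 3:40 AM on May 20.
Subtract 6 hours and 57 minutes → departure 8:43 PM UTC on May 19.
Anvik Crossing is UTC+14:00: 8:43 PM + 14:00 = 10:43 AM on May 20.

10:43 AM on May 20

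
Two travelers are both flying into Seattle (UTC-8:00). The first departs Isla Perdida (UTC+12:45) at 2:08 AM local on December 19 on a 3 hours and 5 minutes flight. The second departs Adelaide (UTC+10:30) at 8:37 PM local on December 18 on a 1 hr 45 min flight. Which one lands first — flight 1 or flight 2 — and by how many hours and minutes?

the second, by 4 hours 36 minutes

Flight 1 in UTC: 2:08 AM − 12:45 = 1:23 PM on Dec 18.
+3 hours and 5 minutes → arrive 4:28 PM UTC on Dec 18.
Flight 2 in UTC: 8:37 PM − 10:30 = 10:07 AM on Dec 18.
+1 hour and 45 minutes → arrive 11:52 AM UTC on Dec 18.
Flight 2 lands earlier by 4 hours 36 minutes.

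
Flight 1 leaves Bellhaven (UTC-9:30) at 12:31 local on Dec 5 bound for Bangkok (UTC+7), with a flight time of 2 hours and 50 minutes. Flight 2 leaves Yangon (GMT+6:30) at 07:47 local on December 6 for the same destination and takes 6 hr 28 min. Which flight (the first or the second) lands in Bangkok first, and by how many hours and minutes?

the first, by 6 hours 54 minutes

Flight 1 in UTC: 12:31 + 9:30 = 22:01 on Dec 5.
+2 hours and 50 minutes → arrive 00:51 UTC on Dec 6.
Flight 2 in UTC: 07:47 − 6:30 = 01:17 on Dec 6.
+6 hours and 28 minutes → arrive 07:45 UTC on Dec 6.
Flight 1 lands earlier by 6 hours 54 minutes.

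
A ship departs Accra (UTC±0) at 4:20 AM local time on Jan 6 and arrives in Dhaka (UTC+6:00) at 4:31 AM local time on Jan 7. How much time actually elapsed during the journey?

Departure is already UTC: 4:20 AM on Jan 6.
Arrival in UTC: 4:31 AM − 6:00 = 10:31 PM on Jan 6.
Elapsed = 10:31 PM − 4:20 AM = 18 hours 11 minutes.

18 hours 11 minutes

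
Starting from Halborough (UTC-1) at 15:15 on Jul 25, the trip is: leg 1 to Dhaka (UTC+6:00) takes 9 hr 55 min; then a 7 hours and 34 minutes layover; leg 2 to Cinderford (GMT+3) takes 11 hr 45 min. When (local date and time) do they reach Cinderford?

00:29 on July 27

Convert departure to UTC: 15:15 + 1:00 = 16:15 UTC on Jul 25.
Add 9 hours and 55 minutes leg 1 → 02:10 UTC (Jul 26).
Add 7 hours and 34 minutes layover in Dhaka → 09:44 UTC.
Add 11 hours 45 minutes leg 2 → 21:29 UTC.
Cinderford is UTC+3:00, so local arrival = 21:29 + 3:00 = 00:29 on Jul 27.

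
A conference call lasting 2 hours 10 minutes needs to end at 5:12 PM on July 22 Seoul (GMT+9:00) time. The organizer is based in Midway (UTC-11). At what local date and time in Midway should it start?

Target end time in UTC: 5:12 PM − 9:00 = 8:12 AM on Jul 22.
Subtract 2 hours 10 minutes → start 6:02 AM UTC on Jul 22.
Midway is UTC−11:00: 6:02 AM − 11:00 = 7:02 PM on Jul 21.

7:02 PM on July 21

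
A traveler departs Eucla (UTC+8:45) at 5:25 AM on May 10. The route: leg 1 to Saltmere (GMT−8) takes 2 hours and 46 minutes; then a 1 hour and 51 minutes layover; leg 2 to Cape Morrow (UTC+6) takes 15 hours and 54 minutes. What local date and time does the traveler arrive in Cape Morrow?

11:11 PM on May 10

Convert departure to UTC: 5:25 AM − 8:45 = 8:40 PM UTC on May 9.
Add 2 hours 46 minutes leg 1 → 11:26 PM UTC.
Add 1 hour 51 minutes layover in Saltmere → 1:17 AM UTC (May 10).
Add 15 hours and 54 minutes leg 2 → 5:11 PM UTC.
Cape Morrow is UTC+6:00, so local arrival = 5:11 PM + 6:00 = 11:11 PM on May 10.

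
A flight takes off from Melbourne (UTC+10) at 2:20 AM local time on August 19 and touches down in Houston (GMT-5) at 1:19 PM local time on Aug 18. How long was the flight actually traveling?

1 hour 59 minutes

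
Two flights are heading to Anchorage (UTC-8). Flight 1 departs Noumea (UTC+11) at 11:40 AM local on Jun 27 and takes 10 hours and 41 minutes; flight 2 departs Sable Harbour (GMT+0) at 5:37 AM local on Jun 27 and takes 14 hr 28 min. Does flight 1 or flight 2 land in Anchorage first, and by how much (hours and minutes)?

the first, by 8 hours 44 minutes

Flight 1 in UTC: 11:40 AM − 11:00 = 12:40 AM on Jun 27.
+10 hours 41 minutes → arrive 11:21 AM UTC on Jun 27.
Flight 2 departs at 5:37 AM UTC (Jun 27).
+14 hours 28 minutes → arrive 8:05 PM UTC on Jun 27.
Flight 1 lands earlier by 8 hours 44 minutes.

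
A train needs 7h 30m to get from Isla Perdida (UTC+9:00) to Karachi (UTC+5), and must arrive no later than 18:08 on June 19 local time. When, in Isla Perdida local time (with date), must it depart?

14:38 on Jun 19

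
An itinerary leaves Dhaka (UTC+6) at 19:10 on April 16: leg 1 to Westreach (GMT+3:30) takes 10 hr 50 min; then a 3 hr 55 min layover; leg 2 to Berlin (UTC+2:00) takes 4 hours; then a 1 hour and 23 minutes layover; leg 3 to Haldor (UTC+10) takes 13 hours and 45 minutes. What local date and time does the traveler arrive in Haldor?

09:03 on April 18

Convert departure to UTC: 19:10 − 6:00 = 13:10 UTC on Apr 16.
Add 10 hours 50 minutes leg 1 → 00:00 UTC (Apr 17).
Add 3 hours and 55 minutes layover in Westreach → 03:55 UTC.
Add 4 hours leg 2 → 07:55 UTC.
Add 1 hour 23 minutes layover in Berlin → 09:18 UTC.
Add 13 hours and 45 minutes leg 3 → 23:03 UTC.
Haldor is UTC+10:00, so local arrival = 23:03 + 10:00 = 09:03 on Apr 18.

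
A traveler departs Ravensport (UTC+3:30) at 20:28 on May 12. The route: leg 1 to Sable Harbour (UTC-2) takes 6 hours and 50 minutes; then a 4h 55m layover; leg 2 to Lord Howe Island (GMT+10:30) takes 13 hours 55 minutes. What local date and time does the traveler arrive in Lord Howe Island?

05:08 on May 14

Convert departure to UTC: 20:28 − 3:30 = 16:58 UTC on May 12.
Add 6 hours and 50 minutes leg 1 → 23:48 UTC.
Add 4 hours and 55 minutes layover in Sable Harbour → 04:43 UTC (May 13).
Add 13 hours 55 minutes leg 2 → 18:38 UTC.
Lord Howe Island is UTC+10:30, so local arrival = 18:38 + 10:30 = 05:08 on May 14.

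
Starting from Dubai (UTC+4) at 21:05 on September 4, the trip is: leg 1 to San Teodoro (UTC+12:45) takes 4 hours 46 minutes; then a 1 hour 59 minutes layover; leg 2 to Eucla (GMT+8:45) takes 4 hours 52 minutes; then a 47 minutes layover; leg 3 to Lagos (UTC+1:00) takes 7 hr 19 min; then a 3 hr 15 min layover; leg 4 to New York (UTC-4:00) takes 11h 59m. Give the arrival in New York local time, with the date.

00:02 on September 6

Convert departure to UTC: 21:05 − 4:00 = 17:05 UTC on Sep 4.
Add 4 hours 46 minutes leg 1 → 21:51 UTC.
Add 1 hour and 59 minutes layover in San Teodoro → 23:50 UTC.
Add 4 hours 52 minutes leg 2 → 04:42 UTC (Sep 5).
Add 47 minutes layover in Eucla → 05:29 UTC.
Add 7 hours 19 minutes leg 3 → 12:48 UTC.
Add 3 hours and 15 minutes layover in Lagos → 16:03 UTC.
Add 11 hours 59 minutes leg 4 → 04:02 UTC (Sep 6).
New York is UTC−4:00, so local arrival = 04:02 − 4:00 = 00:02 on Sep 6.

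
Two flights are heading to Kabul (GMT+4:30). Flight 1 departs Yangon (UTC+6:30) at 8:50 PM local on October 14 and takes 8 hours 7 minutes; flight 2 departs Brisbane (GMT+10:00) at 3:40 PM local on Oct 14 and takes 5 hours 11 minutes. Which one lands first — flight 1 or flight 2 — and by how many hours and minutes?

Flight 1 in UTC: 8:50 PM − 6:30 = 2:20 PM on Oct 14.
+8 hours and 7 minutes → arrive 10:27 PM UTC on Oct 14.
Flight 2 in UTC: 3:40 PM − 10:00 = 5:40 AM on Oct 14.
+5 hours 11 minutes → arrive 10:51 AM UTC on Oct 14.
Flight 2 lands earlier by 11 hours 36 minutes.

the second, by 11 hours 36 minutes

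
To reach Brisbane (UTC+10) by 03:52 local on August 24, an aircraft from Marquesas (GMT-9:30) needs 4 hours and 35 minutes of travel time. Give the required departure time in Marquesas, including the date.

03:47 on August 23

Target arrival in UTC: 03:52 − 10:00 = 17:52 on Aug 23.
Subtract 4 hours 35 minutes → departure 13:17 UTC on Aug 23.
Marquesas is UTC−9:30: 13:17 − 9:30 = 03:47 on Aug 23.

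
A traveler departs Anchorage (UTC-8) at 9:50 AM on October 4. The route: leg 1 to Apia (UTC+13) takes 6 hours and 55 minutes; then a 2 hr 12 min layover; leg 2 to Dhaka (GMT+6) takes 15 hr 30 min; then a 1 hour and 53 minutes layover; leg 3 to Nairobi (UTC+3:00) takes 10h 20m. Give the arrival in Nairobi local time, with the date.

Convert departure to UTC: 9:50 AM + 8:00 = 5:50 PM UTC on Oct 4.
Add 6 hours 55 minutes leg 1 → 12:45 AM UTC (Oct 5).
Add 2 hours and 12 minutes layover in Apia → 2:57 AM UTC.
Add 15 hours and 30 minutes leg 2 → 6:27 PM UTC.
Add 1 hour and 53 minutes layover in Dhaka → 8:20 PM UTC.
Add 10 hours and 20 minutes leg 3 → 6:40 AM UTC (Oct 6).
Nairobi is UTC+3:00, so local arrival = 6:40 AM + 3:00 = 9:40 AM on Oct 6.

9:40 AM on October 6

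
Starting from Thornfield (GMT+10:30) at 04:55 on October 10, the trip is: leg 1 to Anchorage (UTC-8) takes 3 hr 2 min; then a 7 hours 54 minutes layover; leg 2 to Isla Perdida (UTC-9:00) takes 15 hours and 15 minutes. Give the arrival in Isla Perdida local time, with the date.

Convert departure to UTC: 04:55 − 10:30 = 18:25 UTC on Oct 9.
Add 3 hours and 2 minutes leg 1 → 21:27 UTC.
Add 7 hours and 54 minutes layover in Anchorage → 05:21 UTC (Oct 10).
Add 15 hours and 15 minutes leg 2 → 20:36 UTC.
Isla Perdida is UTC−9:00, so local arrival = 20:36 − 9:00 = 11:36 on Oct 10.

11:36 on October 10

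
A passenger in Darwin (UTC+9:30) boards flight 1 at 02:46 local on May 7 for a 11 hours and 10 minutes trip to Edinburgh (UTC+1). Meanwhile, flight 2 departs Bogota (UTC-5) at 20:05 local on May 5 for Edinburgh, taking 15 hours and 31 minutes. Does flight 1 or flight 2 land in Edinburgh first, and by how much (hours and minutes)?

Flight 1 in UTC: 02:46 − 9:30 = 17:16 on May 6.
+11 hours 10 minutes → arrive 04:26 UTC on May 7.
Flight 2 in UTC: 20:05 + 5:00 = 01:05 on May 6.
+15 hours and 31 minutes → arrive 16:36 UTC on May 6.
Flight 2 lands earlier by 11 hours 50 minutes.

the second, by 11 hours 50 minutes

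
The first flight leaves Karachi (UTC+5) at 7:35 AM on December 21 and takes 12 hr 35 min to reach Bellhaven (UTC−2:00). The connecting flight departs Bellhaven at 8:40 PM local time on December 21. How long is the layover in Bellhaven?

Convert departure to UTC: 7:35 AM − 5:00 = 2:35 AM UTC on Dec 21.
Add 12 hours and 35 minutes flight time → 3:10 PM UTC.
Bellhaven is UTC−2:00, so local arrival = 3:10 PM − 2:00 = 1:10 PM on Dec 21.
Layover = 8:40 PM − 1:10 PM = 7 hours 30 minutes.

7 hours 30 minutes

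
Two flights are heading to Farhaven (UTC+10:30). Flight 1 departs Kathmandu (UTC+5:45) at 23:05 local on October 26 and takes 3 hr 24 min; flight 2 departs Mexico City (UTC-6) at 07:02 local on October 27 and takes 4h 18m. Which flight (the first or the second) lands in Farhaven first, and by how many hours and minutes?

Flight 1 in UTC: 23:05 − 5:45 = 17:20 on Oct 26.
+3 hours 24 minutes → arrive 20:44 UTC on Oct 26.
Flight 2 in UTC: 07:02 + 6:00 = 13:02 on Oct 27.
+4 hours and 18 minutes → arrive 17:20 UTC on Oct 27.
Flight 1 lands earlier by 20 hours 36 minutes.

the first, by 20 hours 36 minutes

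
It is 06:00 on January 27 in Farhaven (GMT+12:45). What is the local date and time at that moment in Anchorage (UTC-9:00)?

In UTC: 06:00 − 12:45 = 17:15 on Jan 26.
Anchorage is UTC−9:00: 17:15 − 9:00 = 08:15 on Jan 26.

08:15 on January 26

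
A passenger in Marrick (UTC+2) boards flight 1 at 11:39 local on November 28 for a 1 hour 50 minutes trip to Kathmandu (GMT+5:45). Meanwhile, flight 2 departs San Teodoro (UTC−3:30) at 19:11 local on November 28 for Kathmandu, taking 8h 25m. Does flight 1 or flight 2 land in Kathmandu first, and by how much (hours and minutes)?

the first, by 19 hours 37 minutes

Flight 1 in UTC: 11:39 − 2:00 = 09:39 on Nov 28.
+1 hour 50 minutes → arrive 11:29 UTC on Nov 28.
Flight 2 in UTC: 19:11 + 3:30 = 22:41 on Nov 28.
+8 hours and 25 minutes → arrive 07:06 UTC on Nov 29.
Flight 1 lands earlier by 19 hours 37 minutes.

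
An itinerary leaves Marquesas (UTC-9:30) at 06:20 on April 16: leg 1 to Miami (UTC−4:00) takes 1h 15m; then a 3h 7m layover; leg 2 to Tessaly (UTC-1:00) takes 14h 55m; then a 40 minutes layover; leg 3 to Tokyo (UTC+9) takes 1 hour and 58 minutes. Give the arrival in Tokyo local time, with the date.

22:45 on April 17

Convert departure to UTC: 06:20 + 9:30 = 15:50 UTC on Apr 16.
Add 1 hour and 15 minutes leg 1 → 17:05 UTC.
Add 3 hours 7 minutes layover in Miami → 20:12 UTC.
Add 14 hours 55 minutes leg 2 → 11:07 UTC (Apr 17).
Add 40 minutes layover in Tessaly → 11:47 UTC.
Add 1 hour and 58 minutes leg 3 → 13:45 UTC.
Tokyo is UTC+9:00, so local arrival = 13:45 + 9:00 = 22:45 on Apr 17.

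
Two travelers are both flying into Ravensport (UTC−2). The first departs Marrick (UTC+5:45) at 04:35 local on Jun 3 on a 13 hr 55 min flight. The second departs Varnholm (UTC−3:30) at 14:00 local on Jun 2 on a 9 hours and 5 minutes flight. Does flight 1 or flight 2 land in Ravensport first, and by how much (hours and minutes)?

Flight 1 in UTC: 04:35 − 5:45 = 22:50 on Jun 2.
+13 hours 55 minutes → arrive 12:45 UTC on Jun 3.
Flight 2 in UTC: 14:00 + 3:30 = 17:30 on Jun 2.
+9 hours 5 minutes → arrive 02:35 UTC on Jun 3.
Flight 2 lands earlier by 10 hours 10 minutes.

the second, by 10 hours 10 minutes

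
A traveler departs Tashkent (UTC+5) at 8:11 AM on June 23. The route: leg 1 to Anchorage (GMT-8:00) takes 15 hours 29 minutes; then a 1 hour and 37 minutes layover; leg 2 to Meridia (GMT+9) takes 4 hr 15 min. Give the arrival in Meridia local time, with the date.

Convert departure to UTC: 8:11 AM − 5:00 = 3:11 AM UTC on Jun 23.
Add 15 hours 29 minutes leg 1 → 6:40 PM UTC.
Add 1 hour 37 minutes layover in Anchorage → 8:17 PM UTC.
Add 4 hours and 15 minutes leg 2 → 12:32 AM UTC (Jun 24).
Meridia is UTC+9:00, so local arrival = 12:32 AM + 9:00 = 9:32 AM on Jun 24.

9:32 AM on June 24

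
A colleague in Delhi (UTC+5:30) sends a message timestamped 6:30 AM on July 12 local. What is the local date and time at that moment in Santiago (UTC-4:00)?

In UTC: 6:30 AM − 5:30 = 1:00 AM on Jul 12.
Santiago is UTC−4:00: 1:00 AM − 4:00 = 9:00 PM on Jul 11.

9:00 PM on Jul 11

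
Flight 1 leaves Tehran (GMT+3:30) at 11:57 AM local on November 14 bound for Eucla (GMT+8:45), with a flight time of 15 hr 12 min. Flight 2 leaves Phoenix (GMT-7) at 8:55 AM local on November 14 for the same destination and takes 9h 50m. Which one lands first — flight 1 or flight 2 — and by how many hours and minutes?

the first, by 2 hours 6 minutes

Flight 1 in UTC: 11:57 AM − 3:30 = 8:27 AM on Nov 14.
+15 hours and 12 minutes → arrive 11:39 PM UTC on Nov 14.
Flight 2 in UTC: 8:55 AM + 7:00 = 3:55 PM on Nov 14.
+9 hours 50 minutes → arrive 1:45 AM UTC on Nov 15.
Flight 1 lands earlier by 2 hours 6 minutes.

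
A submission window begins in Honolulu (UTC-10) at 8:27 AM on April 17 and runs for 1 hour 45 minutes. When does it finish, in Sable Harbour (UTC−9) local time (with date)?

11:12 AM on Apr 17

Convert start to UTC: 8:27 AM + 10:00 = 6:27 PM UTC on Apr 17.
Add 1 hour 45 minutes duration → 8:12 PM UTC.
Sable Harbour is UTC−9:00, so local end time = 8:12 PM − 9:00 = 11:12 AM on Apr 17.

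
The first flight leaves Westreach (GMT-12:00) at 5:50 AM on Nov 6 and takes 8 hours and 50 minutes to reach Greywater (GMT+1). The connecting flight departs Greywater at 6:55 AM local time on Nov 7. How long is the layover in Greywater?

3 hours 15 minutes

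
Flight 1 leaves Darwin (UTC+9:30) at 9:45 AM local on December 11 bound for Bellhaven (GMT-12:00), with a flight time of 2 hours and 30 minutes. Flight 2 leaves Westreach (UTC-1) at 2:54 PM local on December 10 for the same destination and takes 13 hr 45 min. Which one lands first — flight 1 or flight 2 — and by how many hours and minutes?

Flight 1 in UTC: 9:45 AM − 9:30 = 12:15 AM on Dec 11.
+2 hours 30 minutes → arrive 2:45 AM UTC on Dec 11.
Flight 2 in UTC: 2:54 PM + 1:00 = 3:54 PM on Dec 10.
+13 hours 45 minutes → arrive 5:39 AM UTC on Dec 11.
Flight 1 lands earlier by 2 hours 54 minutes.

the first, by 2 hours 54 minutes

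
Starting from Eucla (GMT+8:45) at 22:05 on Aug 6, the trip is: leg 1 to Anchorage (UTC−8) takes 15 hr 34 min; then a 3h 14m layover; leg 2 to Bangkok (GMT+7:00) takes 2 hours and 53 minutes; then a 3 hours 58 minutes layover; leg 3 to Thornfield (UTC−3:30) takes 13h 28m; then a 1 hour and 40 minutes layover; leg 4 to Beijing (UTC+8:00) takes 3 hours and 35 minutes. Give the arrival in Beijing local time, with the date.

Convert departure to UTC: 22:05 − 8:45 = 13:20 UTC on Aug 6.
Add 15 hours and 34 minutes leg 1 → 04:54 UTC (Aug 7).
Add 3 hours 14 minutes layover in Anchorage → 08:08 UTC.
Add 2 hours 53 minutes leg 2 → 11:01 UTC.
Add 3 hours 58 minutes layover in Bangkok → 14:59 UTC.
Add 13 hours and 28 minutes leg 3 → 04:27 UTC (Aug 8).
Add 1 hour 40 minutes layover in Thornfield → 06:07 UTC.
Add 3 hours and 35 minutes leg 4 → 09:42 UTC.
Beijing is UTC+8:00, so local arrival = 09:42 + 8:00 = 17:42 on Aug 8.

17:42 on August 8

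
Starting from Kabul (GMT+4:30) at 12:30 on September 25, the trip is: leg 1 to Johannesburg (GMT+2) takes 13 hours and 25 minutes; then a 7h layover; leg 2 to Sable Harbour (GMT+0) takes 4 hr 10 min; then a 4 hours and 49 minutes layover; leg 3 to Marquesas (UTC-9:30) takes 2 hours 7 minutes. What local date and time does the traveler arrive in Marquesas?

Convert departure to UTC: 12:30 − 4:30 = 08:00 UTC on Sep 25.
Add 13 hours 25 minutes leg 1 → 21:25 UTC.
Add 7 hours layover in Johannesburg → 04:25 UTC (Sep 26).
Add 4 hours and 10 minutes leg 2 → 08:35 UTC.
Add 4 hours and 49 minutes layover in Sable Harbour → 13:24 UTC.
Add 2 hours 7 minutes leg 3 → 15:31 UTC.
Marquesas is UTC−9:30, so local arrival = 15:31 − 9:30 = 06:01 on Sep 26.

06:01 on September 26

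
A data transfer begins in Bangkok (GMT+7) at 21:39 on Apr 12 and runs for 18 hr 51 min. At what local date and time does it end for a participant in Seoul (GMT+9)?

18:30 on Apr 13

Seoul is 2:00 ahead of Bangkok.
After 18 hours and 51 minutes it is 16:30 (Apr 13) in Bangkok.
Shift by the zone difference: 16:30 + 2:00 = 18:30 on Apr 13 in Seoul.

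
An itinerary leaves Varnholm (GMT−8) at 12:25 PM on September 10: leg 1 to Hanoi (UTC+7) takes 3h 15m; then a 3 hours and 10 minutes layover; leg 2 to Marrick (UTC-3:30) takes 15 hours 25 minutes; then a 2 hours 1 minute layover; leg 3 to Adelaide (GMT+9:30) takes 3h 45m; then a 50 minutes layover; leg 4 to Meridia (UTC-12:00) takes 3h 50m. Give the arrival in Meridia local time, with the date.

Convert departure to UTC: 12:25 PM + 8:00 = 8:25 PM UTC on Sep 10.
Add 3 hours 15 minutes leg 1 → 11:40 PM UTC.
Add 3 hours 10 minutes layover in Hanoi → 2:50 AM UTC (Sep 11).
Add 15 hours and 25 minutes leg 2 → 6:15 PM UTC.
Add 2 hours and 1 minute layover in Marrick → 8:16 PM UTC.
Add 3 hours 45 minutes leg 3 → 12:01 AM UTC (Sep 12).
Add 50 minutes layover in Adelaide → 12:51 AM UTC.
Add 3 hours 50 minutes leg 4 → 4:41 AM UTC.
Meridia is UTC−12:00, so local arrival = 4:41 AM − 12:00 = 4:41 PM on Sep 11.

4:41 PM on September 11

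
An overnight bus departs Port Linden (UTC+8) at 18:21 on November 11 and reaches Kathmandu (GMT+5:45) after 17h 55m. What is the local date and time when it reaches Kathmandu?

Convert departure to UTC: 18:21 − 8:00 = 10:21 UTC on Nov 11.
Add 17 hours and 55 minutes travel time → 04:16 UTC (Nov 12).
Kathmandu is UTC+5:45, so local arrival = 04:16 + 5:45 = 10:01 on Nov 12.

10:01 on Nov 12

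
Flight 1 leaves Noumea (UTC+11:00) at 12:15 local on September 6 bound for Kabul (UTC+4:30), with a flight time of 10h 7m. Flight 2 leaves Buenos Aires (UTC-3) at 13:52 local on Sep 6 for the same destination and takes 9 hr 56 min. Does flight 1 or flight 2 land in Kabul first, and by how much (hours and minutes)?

the first, by 15 hours 26 minutes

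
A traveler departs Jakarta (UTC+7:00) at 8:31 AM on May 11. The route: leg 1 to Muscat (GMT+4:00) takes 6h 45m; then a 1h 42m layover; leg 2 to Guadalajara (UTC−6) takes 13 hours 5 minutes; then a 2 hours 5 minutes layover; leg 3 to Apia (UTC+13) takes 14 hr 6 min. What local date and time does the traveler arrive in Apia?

4:14 AM on May 13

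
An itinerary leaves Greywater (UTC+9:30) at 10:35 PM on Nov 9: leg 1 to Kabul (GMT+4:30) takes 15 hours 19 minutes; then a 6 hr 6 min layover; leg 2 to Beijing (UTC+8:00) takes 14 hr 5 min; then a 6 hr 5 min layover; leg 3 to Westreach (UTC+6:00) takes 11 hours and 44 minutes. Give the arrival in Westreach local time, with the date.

Convert departure to UTC: 10:35 PM − 9:30 = 1:05 PM UTC on Nov 9.
Add 15 hours 19 minutes leg 1 → 4:24 AM UTC (Nov 10).
Add 6 hours 6 minutes layover in Kabul → 10:30 AM UTC.
Add 14 hours 5 minutes leg 2 → 12:35 AM UTC (Nov 11).
Add 6 hours 5 minutes layover in Beijing → 6:40 AM UTC.
Add 11 hours and 44 minutes leg 3 → 6:24 PM UTC.
Westreach is UTC+6:00, so local arrival = 6:24 PM + 6:00 = 12:24 AM on Nov 12.

12:24 AM on Nov 12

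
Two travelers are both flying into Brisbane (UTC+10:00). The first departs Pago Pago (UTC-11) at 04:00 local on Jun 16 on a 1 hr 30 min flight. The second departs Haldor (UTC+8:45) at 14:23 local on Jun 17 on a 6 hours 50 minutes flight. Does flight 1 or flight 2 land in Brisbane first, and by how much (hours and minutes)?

the first, by 19 hours 58 minutes

Flight 1 in UTC: 04:00 + 11:00 = 15:00 on Jun 16.
+1 hour and 30 minutes → arrive 16:30 UTC on Jun 16.
Flight 2 in UTC: 14:23 − 8:45 = 05:38 on Jun 17.
+6 hours 50 minutes → arrive 12:28 UTC on Jun 17.
Flight 1 lands earlier by 19 hours 58 minutes.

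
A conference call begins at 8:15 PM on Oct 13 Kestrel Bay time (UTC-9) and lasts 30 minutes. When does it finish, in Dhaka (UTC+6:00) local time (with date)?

Convert start to UTC: 8:15 PM + 9:00 = 5:15 AM UTC on Oct 14.
Add 30 minutes duration → 5:45 AM UTC.
Dhaka is UTC+6:00, so local end time = 5:45 AM + 6:00 = 11:45 AM on Oct 14.

11:45 AM on Oct 14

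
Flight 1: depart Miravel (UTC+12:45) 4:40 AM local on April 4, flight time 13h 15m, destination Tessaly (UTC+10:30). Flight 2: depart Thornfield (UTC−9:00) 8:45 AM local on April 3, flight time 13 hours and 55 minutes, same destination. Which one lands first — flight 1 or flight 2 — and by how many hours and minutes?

the first, by 2 hours 30 minutes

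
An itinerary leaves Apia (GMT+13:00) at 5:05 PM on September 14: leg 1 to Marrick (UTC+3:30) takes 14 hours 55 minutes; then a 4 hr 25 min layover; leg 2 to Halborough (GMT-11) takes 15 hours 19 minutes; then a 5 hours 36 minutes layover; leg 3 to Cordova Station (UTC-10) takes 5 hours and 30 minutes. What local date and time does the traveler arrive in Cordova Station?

3:50 PM on September 15

Convert departure to UTC: 5:05 PM − 13:00 = 4:05 AM UTC on Sep 14.
Add 14 hours and 55 minutes leg 1 → 7:00 PM UTC.
Add 4 hours and 25 minutes layover in Marrick → 11:25 PM UTC.
Add 15 hours and 19 minutes leg 2 → 2:44 PM UTC (Sep 15).
Add 5 hours and 36 minutes layover in Halborough → 8:20 PM UTC.
Add 5 hours and 30 minutes leg 3 → 1:50 AM UTC (Sep 16).
Cordova Station is UTC−10:00, so local arrival = 1:50 AM − 10:00 = 3:50 PM on Sep 15.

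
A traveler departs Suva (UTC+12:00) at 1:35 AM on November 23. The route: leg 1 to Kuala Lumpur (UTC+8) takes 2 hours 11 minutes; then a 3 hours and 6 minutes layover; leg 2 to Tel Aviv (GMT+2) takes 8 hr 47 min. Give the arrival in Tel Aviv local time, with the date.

5:39 AM on November 23

Convert departure to UTC: 1:35 AM − 12:00 = 1:35 PM UTC on Nov 22.
Add 2 hours and 11 minutes leg 1 → 3:46 PM UTC.
Add 3 hours 6 minutes layover in Kuala Lumpur → 6:52 PM UTC.
Add 8 hours 47 minutes leg 2 → 3:39 AM UTC (Nov 23).
Tel Aviv is UTC+2:00, so local arrival = 3:39 AM + 2:00 = 5:39 AM on Nov 23.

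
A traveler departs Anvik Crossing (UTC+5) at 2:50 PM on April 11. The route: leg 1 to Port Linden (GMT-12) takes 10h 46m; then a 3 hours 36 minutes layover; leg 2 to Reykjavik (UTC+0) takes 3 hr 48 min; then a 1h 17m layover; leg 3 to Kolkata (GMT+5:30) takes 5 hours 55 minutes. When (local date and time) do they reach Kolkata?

4:42 PM on Apr 12

Convert departure to UTC: 2:50 PM − 5:00 = 9:50 AM UTC on Apr 11.
Add 10 hours and 46 minutes leg 1 → 8:36 PM UTC.
Add 3 hours and 36 minutes layover in Port Linden → 12:12 AM UTC (Apr 12).
Add 3 hours and 48 minutes leg 2 → 4:00 AM UTC.
Add 1 hour 17 minutes layover in Reykjavik → 5:17 AM UTC.
Add 5 hours 55 minutes leg 3 → 11:12 AM UTC.
Kolkata is UTC+5:30, so local arrival = 11:12 AM + 5:30 = 4:42 PM on Apr 12.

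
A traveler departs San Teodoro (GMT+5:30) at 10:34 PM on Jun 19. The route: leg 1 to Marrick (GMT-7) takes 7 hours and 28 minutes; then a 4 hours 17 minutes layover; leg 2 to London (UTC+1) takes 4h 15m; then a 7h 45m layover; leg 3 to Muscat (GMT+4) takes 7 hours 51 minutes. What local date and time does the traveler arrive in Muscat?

Convert departure to UTC: 10:34 PM − 5:30 = 5:04 PM UTC on Jun 19.
Add 7 hours 28 minutes leg 1 → 12:32 AM UTC (Jun 20).
Add 4 hours 17 minutes layover in Marrick → 4:49 AM UTC.
Add 4 hours 15 minutes leg 2 → 9:04 AM UTC.
Add 7 hours 45 minutes layover in London → 4:49 PM UTC.
Add 7 hours 51 minutes leg 3 → 12:40 AM UTC (Jun 21).
Muscat is UTC+4:00, so local arrival = 12:40 AM + 4:00 = 4:40 AM on Jun 21.

4:40 AM on June 21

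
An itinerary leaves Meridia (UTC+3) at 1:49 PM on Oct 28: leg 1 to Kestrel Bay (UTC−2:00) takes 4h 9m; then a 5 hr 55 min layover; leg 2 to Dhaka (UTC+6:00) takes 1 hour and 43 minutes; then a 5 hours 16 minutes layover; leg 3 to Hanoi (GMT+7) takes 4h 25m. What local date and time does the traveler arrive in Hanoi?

Convert departure to UTC: 1:49 PM − 3:00 = 10:49 AM UTC on Oct 28.
Add 4 hours 9 minutes leg 1 → 2:58 PM UTC.
Add 5 hours and 55 minutes layover in Kestrel Bay → 8:53 PM UTC.
Add 1 hour and 43 minutes leg 2 → 10:36 PM UTC.
Add 5 hours and 16 minutes layover in Dhaka → 3:52 AM UTC (Oct 29).
Add 4 hours 25 minutes leg 3 → 8:17 AM UTC.
Hanoi is UTC+7:00, so local arrival = 8:17 AM + 7:00 = 3:17 PM on Oct 29.

3:17 PM on October 29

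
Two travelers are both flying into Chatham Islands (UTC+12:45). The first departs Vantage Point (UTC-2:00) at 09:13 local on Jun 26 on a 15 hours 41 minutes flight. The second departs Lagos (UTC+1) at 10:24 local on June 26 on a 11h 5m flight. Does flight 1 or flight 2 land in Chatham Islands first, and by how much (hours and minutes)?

the second, by 6 hours 25 minutes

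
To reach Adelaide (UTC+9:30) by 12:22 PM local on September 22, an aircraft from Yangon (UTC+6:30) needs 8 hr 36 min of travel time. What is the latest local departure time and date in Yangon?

12:46 AM on September 22

Target arrival in UTC: 12:22 PM − 9:30 = 2:52 AM on Sep 22.
Subtract 8 hours and 36 minutes → departure 6:16 PM UTC on Sep 21.
Yangon is UTC+6:30: 6:16 PM + 6:30 = 12:46 AM on Sep 22.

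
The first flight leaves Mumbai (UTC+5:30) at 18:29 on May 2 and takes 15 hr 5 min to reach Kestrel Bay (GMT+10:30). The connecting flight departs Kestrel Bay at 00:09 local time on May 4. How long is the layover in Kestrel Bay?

Convert departure to UTC: 18:29 − 5:30 = 12:59 UTC on May 2.
Add 15 hours 5 minutes flight time → 04:04 UTC (May 3).
Kestrel Bay is UTC+10:30, so local arrival = 04:04 + 10:30 = 14:34 on May 3.
Layover = 00:09 − 14:34 (+1 day) = 9 hours 35 minutes.

9 hours 35 minutes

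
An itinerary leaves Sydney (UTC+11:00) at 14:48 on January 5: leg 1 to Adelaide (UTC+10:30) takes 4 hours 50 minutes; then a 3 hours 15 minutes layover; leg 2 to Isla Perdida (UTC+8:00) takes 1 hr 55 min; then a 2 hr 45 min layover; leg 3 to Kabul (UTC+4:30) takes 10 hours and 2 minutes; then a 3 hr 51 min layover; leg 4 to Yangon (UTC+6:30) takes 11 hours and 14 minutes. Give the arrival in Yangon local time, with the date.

00:10 on Jan 7

Convert departure to UTC: 14:48 − 11:00 = 03:48 UTC on Jan 5.
Add 4 hours and 50 minutes leg 1 → 08:38 UTC.
Add 3 hours and 15 minutes layover in Adelaide → 11:53 UTC.
Add 1 hour and 55 minutes leg 2 → 13:48 UTC.
Add 2 hours and 45 minutes layover in Isla Perdida → 16:33 UTC.
Add 10 hours and 2 minutes leg 3 → 02:35 UTC (Jan 6).
Add 3 hours 51 minutes layover in Kabul → 06:26 UTC.
Add 11 hours 14 minutes leg 4 → 17:40 UTC.
Yangon is UTC+6:30, so local arrival = 17:40 + 6:30 = 00:10 on Jan 7.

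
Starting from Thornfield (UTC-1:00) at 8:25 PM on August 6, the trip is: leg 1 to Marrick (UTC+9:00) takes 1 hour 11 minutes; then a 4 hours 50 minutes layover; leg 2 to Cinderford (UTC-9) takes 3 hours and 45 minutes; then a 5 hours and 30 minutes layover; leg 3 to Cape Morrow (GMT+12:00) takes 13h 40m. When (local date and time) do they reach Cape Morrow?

Convert departure to UTC: 8:25 PM + 1:00 = 9:25 PM UTC on Aug 6.
Add 1 hour and 11 minutes leg 1 → 10:36 PM UTC.
Add 4 hours 50 minutes layover in Marrick → 3:26 AM UTC (Aug 7).
Add 3 hours 45 minutes leg 2 → 7:11 AM UTC.
Add 5 hours and 30 minutes layover in Cinderford → 12:41 PM UTC.
Add 13 hours and 40 minutes leg 3 → 2:21 AM UTC (Aug 8).
Cape Morrow is UTC+12:00, so local arrival = 2:21 AM + 12:00 = 2:21 PM on Aug 8.

2:21 PM on August 8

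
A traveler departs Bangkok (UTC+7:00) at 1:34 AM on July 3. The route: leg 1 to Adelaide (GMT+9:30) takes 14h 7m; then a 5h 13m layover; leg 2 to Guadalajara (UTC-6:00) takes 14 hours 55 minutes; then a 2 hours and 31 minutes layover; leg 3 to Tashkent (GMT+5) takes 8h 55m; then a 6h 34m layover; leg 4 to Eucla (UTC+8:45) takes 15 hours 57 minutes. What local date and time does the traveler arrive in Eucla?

11:31 PM on July 5

Convert departure to UTC: 1:34 AM − 7:00 = 6:34 PM UTC on Jul 2.
Add 14 hours 7 minutes leg 1 → 8:41 AM UTC (Jul 3).
Add 5 hours 13 minutes layover in Adelaide → 1:54 PM UTC.
Add 14 hours 55 minutes leg 2 → 4:49 AM UTC (Jul 4).
Add 2 hours 31 minutes layover in Guadalajara → 7:20 AM UTC.
Add 8 hours and 55 minutes leg 3 → 4:15 PM UTC.
Add 6 hours and 34 minutes layover in Tashkent → 10:49 PM UTC.
Add 15 hours and 57 minutes leg 4 → 2:46 PM UTC (Jul 5).
Eucla is UTC+8:45, so local arrival = 2:46 PM + 8:45 = 11:31 PM on Jul 5.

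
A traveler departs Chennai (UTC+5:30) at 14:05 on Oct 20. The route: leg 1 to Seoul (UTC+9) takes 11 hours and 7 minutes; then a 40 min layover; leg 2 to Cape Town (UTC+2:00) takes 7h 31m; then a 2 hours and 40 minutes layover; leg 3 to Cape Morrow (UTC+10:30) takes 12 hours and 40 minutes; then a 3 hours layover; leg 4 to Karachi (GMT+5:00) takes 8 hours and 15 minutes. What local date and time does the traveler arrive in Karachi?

11:28 on Oct 22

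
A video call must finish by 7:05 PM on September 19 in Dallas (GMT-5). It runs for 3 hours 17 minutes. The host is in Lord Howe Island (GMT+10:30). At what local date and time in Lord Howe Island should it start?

7:18 AM on September 20

Target end time in UTC: 7:05 PM + 5:00 = 12:05 AM on Sep 20.
Subtract 3 hours 17 minutes → start 8:48 PM UTC on Sep 19.
Lord Howe Island is UTC+10:30: 8:48 PM + 10:30 = 7:18 AM on Sep 20.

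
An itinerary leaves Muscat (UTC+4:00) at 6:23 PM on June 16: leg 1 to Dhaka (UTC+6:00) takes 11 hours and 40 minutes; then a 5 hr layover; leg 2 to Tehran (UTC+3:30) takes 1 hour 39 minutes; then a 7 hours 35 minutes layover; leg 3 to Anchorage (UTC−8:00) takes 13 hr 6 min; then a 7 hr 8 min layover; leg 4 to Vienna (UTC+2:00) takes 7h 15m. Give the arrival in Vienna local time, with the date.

Convert departure to UTC: 6:23 PM − 4:00 = 2:23 PM UTC on Jun 16.
Add 11 hours and 40 minutes leg 1 → 2:03 AM UTC (Jun 17).
Add 5 hours layover in Dhaka → 7:03 AM UTC.
Add 1 hour and 39 minutes leg 2 → 8:42 AM UTC.
Add 7 hours and 35 minutes layover in Tehran → 4:17 PM UTC.
Add 13 hours and 6 minutes leg 3 → 5:23 AM UTC (Jun 18).
Add 7 hours and 8 minutes layover in Anchorage → 12:31 PM UTC.
Add 7 hours and 15 minutes leg 4 → 7:46 PM UTC.
Vienna is UTC+2:00, so local arrival = 7:46 PM + 2:00 = 9:46 PM on Jun 18.

9:46 PM on Jun 18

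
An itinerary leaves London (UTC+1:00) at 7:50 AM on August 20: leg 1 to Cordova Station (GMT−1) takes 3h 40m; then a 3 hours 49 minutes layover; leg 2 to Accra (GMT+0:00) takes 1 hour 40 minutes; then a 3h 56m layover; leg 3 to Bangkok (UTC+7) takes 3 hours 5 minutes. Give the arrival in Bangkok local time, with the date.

Convert departure to UTC: 7:50 AM − 1:00 = 6:50 AM UTC on Aug 20.
Add 3 hours and 40 minutes leg 1 → 10:30 AM UTC.
Add 3 hours 49 minutes layover in Cordova Station → 2:19 PM UTC.
Add 1 hour 40 minutes leg 2 → 3:59 PM UTC.
Add 3 hours 56 minutes layover in Accra → 7:55 PM UTC.
Add 3 hours 5 minutes leg 3 → 11:00 PM UTC.
Bangkok is UTC+7:00, so local arrival = 11:00 PM + 7:00 = 6:00 AM on Aug 21.

6:00 AM on August 21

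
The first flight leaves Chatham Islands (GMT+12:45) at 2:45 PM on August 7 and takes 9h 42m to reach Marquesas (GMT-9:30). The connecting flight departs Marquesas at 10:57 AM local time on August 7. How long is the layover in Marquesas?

Convert departure to UTC: 2:45 PM − 12:45 = 2:00 AM UTC on Aug 7.
Add 9 hours 42 minutes flight time → 11:42 AM UTC.
Marquesas is UTC−9:30, so local arrival = 11:42 AM − 9:30 = 2:12 AM on Aug 7.
Layover = 10:57 AM − 2:12 AM = 8 hours 45 minutes.

8 hours 45 minutes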